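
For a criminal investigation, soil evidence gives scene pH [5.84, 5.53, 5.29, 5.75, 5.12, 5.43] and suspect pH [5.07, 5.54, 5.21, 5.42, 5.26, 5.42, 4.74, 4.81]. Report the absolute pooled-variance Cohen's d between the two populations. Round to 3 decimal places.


Pooled-variance Cohen's d for soil pH comparison:
Scene mean = 32.96 / 6 = 5.493333
Suspect mean = 41.47 / 8 = 5.18375
Scene sample variance s_s^2 = 0.074427
Suspect sample variance s_c^2 = 0.084941
Pooled variance = ((n_s-1)*s_s^2 + (n_c-1)*s_c^2) / (n_s + n_c - 2) = 0.08056
Pooled SD = sqrt(0.08056) = 0.283831
Mean difference = 0.309583
|d| = |0.309583| / 0.283831 = 1.091

1.091


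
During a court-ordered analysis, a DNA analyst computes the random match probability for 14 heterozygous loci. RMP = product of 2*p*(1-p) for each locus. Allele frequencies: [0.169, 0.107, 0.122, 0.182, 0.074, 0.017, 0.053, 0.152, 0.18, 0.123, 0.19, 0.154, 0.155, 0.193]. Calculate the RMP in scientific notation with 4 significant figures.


Computing RMP for 14 loci:
Locus 1: 2 * 0.169 * 0.831 = 0.280878
Locus 2: 2 * 0.107 * 0.893 = 0.191102
Locus 3: 2 * 0.122 * 0.878 = 0.214232
Locus 4: 2 * 0.182 * 0.818 = 0.297752
Locus 5: 2 * 0.074 * 0.926 = 0.137048
Locus 6: 2 * 0.017 * 0.983 = 0.033422
Locus 7: 2 * 0.053 * 0.947 = 0.100382
Locus 8: 2 * 0.152 * 0.848 = 0.257792
Locus 9: 2 * 0.18 * 0.82 = 0.2952
Locus 10: 2 * 0.123 * 0.877 = 0.215742
Locus 11: 2 * 0.19 * 0.81 = 0.3078
Locus 12: 2 * 0.154 * 0.846 = 0.260568
Locus 13: 2 * 0.155 * 0.845 = 0.26195
Locus 14: 2 * 0.193 * 0.807 = 0.311502
RMP = 1.692e-10

1.692e-10


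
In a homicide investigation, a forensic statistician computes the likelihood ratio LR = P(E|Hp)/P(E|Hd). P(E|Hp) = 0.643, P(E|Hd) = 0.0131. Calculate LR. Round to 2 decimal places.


Likelihood ratio calculation:
LR = P(E|Hp) / P(E|Hd)
LR = 0.643 / 0.0131
LR = 49.08

49.08


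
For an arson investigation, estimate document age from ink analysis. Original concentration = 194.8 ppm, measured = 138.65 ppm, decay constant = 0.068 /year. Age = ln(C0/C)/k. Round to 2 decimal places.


Document age estimation:
C0/C = 194.8 / 138.65 = 1.404977
ln(C0/C) = 0.340021
t = 0.340021 / 0.068 = 5.00 years

5.00


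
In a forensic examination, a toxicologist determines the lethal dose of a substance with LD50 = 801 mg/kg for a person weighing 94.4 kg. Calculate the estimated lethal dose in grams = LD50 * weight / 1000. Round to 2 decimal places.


Lethal dose calculation:
Lethal dose = LD50 * body_weight / 1000
= 801 * 94.4 / 1000
= 75614.4 / 1000
= 75.61 g

75.61


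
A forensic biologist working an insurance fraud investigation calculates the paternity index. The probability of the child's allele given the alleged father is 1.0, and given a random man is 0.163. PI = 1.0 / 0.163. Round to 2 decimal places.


Paternity Index calculation:
PI = P(allele|father) / P(allele|random)
PI = 1.0 / 0.163
PI = 6.13

6.13


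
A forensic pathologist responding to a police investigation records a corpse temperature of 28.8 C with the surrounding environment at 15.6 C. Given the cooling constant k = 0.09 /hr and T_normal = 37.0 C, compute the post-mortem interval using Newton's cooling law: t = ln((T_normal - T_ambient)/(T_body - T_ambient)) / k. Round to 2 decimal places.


Using Newton's law of cooling:
t = ln((T_normal - T_ambient) / (T_body - T_ambient)) / k
T_normal - T_ambient = 21.4
T_body - T_ambient = 13.2
Ratio = 1.621212
ln(ratio) = 0.483174
t = 0.483174 / 0.09 = 5.37 hours

5.37


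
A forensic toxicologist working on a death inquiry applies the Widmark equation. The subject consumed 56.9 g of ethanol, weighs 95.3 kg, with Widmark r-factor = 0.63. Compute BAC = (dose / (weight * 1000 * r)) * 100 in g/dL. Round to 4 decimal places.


Applying the Widmark formula:
BAC = (dose_g / (body_wt * 1000 * r)) * 100
Denominator = 95.3 * 1000 * 0.63 = 60039
BAC = (56.9 / 60039) * 100
BAC = 0.0948 g/dL

0.0948


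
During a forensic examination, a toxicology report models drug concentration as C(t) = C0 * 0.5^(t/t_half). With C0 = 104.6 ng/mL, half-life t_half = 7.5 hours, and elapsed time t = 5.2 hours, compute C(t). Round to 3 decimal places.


Drug concentration decay:
Number of half-lives = t / t_half = 5.2 / 7.5 = 0.693333
Decay factor = 0.5^0.693333 = 0.61842348
C(t) = 104.6 * 0.61842348 = 64.687 ng/mL

64.687


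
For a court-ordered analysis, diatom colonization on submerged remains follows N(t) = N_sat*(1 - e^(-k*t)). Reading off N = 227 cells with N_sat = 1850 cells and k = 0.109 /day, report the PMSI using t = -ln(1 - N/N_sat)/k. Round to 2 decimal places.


PMSI from diatom colonization curve:
N / N_sat = 227 / 1850 = 0.122703
1 - N/N_sat = 0.877297
ln(1 - N/N_sat) = -0.13091
t = -ln(1 - N/N_sat) / k = -(-0.13091) / 0.109 = 1.20 days

1.20


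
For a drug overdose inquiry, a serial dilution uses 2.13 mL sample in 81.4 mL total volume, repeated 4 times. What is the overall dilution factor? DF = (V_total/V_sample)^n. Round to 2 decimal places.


Dilution factor calculation:
Single dilution = V_total / V_sample = 81.4 / 2.13 ≈ 38.215962
Number of dilutions = 4
Total DF = (81.4 / 2.13)^4 (full precision, rounded at the end) = 2132942.78

2132942.78


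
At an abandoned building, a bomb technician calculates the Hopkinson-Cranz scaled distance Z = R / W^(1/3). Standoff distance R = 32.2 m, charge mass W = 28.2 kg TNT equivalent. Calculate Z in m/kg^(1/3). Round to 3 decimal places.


Scaled distance calculation:
W^(1/3) = 28.2^(1/3) = 3.043802
Z = R / W^(1/3) = 32.2 / 3.043802
Z = 10.579 m/kg^(1/3)

10.579


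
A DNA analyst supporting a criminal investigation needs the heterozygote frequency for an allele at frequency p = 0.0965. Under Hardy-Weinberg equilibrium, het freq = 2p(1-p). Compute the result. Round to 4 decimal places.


Hardy-Weinberg heterozygote frequency:
q = 1 - p = 1 - 0.0965 = 0.9035
2pq = 2 * 0.0965 * 0.9035 = 0.1744

0.1744


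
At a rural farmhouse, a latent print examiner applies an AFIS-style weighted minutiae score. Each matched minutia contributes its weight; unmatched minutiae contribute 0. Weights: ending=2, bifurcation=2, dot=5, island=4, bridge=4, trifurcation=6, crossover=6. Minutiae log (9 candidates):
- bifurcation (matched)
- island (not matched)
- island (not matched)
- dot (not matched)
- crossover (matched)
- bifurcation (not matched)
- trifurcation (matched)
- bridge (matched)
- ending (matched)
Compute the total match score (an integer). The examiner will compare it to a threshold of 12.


Weighted minutiae match score:
  bifurcation: matched, +2 (running total 2)
  island: not matched, +0
  island: not matched, +0
  dot: not matched, +0
  crossover: matched, +6 (running total 8)
  bifurcation: not matched, +0
  trifurcation: matched, +6 (running total 14)
  bridge: matched, +4 (running total 18)
  ending: matched, +2 (running total 20)
Total score = 20
Threshold = 12; verdict = identification

20


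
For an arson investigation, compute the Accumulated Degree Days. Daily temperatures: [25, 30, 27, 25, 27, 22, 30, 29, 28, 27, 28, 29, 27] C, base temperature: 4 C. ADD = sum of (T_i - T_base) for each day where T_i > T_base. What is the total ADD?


Computing ADD day by day:
Day 1: max(0, 25 - 4) = 21
Day 2: max(0, 30 - 4) = 26
Day 3: max(0, 27 - 4) = 23
Day 4: max(0, 25 - 4) = 21
Day 5: max(0, 27 - 4) = 23
Day 6: max(0, 22 - 4) = 18
Day 7: max(0, 30 - 4) = 26
Day 8: max(0, 29 - 4) = 25
Day 9: max(0, 28 - 4) = 24
Day 10: max(0, 27 - 4) = 23
Day 11: max(0, 28 - 4) = 24
Day 12: max(0, 29 - 4) = 25
Day 13: max(0, 27 - 4) = 23
Total ADD = 302

302


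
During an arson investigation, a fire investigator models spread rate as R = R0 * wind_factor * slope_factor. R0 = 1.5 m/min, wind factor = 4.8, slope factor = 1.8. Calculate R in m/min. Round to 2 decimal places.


Fire spread rate calculation:
R = R0 * wind_factor * slope_factor
= 1.5 * 4.8 * 1.8
= 7.2 * 1.8
= 12.96 m/min

12.96


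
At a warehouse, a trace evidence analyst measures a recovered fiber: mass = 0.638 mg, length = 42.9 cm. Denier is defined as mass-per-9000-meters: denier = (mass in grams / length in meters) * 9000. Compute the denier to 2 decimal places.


Denier calculation:
Mass in grams = 0.638 mg / 1000 = 0.000638 g
Length in meters = 42.9 cm / 100 = 0.429 m
Linear density = mass / length = 0.000638 / 0.429 = 0.00148718 g/m
Denier = (g/m) * 9000 = 0.00148718 * 9000 = 13.38

13.38


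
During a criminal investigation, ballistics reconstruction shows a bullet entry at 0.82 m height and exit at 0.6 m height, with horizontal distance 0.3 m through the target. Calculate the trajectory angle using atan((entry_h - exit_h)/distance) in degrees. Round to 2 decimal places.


Bullet trajectory angle:
Height difference = 0.82 - 0.6 = 0.22 m
angle = atan(0.22 / 0.3)
angle = atan(0.733333)
angle = 36.25 degrees

36.25


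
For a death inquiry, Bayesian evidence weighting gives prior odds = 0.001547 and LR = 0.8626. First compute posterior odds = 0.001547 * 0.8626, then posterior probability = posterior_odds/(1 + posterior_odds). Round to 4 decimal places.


Bayesian evidence evaluation:
Posterior odds = prior_odds * LR = 0.001547 * 0.8626 = 0.001334442
Posterior probability = posterior_odds / (1 + posterior_odds)
= 0.001334442 / (1 + 0.001334442)
= 0.001334442 / 1.001334442
= 0.0013

0.0013


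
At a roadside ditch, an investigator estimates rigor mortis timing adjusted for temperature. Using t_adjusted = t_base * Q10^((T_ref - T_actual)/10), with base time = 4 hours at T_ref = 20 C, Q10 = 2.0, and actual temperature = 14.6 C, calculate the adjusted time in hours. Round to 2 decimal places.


Rigor mortis time adjustment:
Exponent = (T_ref - T_actual) / 10 = (20 - 14.6) / 10 = 0.54
Q10 factor = 2.0^0.54 = 1.45397
t_adjusted = 4 * 1.45397 = 5.82 hours

5.82


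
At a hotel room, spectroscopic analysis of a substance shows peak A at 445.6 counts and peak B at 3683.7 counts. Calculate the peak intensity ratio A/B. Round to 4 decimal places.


Spectral peak ratio:
Peak A = 445.6 counts
Peak B = 3683.7 counts
Ratio = 445.6 / 3683.7 = 0.1210

0.1210


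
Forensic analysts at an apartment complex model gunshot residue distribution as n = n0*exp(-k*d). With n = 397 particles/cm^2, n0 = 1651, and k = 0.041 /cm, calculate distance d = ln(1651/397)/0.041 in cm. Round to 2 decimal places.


GSR distance calculation:
n0/n = 1651 / 397 = 4.15869
ln(n0/n) = 1.4252
d = 1.4252 / 0.041 = 34.76 cm

34.76


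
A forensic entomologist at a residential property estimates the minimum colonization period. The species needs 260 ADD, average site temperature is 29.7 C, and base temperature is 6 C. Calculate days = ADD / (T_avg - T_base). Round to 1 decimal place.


Insect development time:
Effective temperature = avg_temp - T_base = 29.7 - 6 = 23.7 C
Days = ADD / effective_temp = 260 / 23.7 = 11.0 days

11.0


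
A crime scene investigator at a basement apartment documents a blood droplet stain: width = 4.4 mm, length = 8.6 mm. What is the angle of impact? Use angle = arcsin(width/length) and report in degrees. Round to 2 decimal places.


Blood spatter impact angle calculation:
width / length = 4.4 / 8.6 = 0.511628
angle = arcsin(0.511628)
angle = 30.77 degrees

30.77


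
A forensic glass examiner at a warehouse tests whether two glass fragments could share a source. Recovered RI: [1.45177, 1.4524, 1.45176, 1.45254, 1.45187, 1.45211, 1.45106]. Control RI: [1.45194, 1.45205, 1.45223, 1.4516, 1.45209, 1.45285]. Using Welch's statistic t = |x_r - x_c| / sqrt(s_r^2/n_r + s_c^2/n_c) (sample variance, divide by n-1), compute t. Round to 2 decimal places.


Welch's t-criterion for glass RI comparison:
Recovered mean = sum / n_r = 10.16351 / 7 = 1.45193
Control mean = sum / n_c = 8.71276 / 6 = 1.4521267
Recovered sample variance s_r^2 = 2.40067e-07
Control sample variance s_c^2 = 1.70667e-07
Welch SE (unpooled) = sqrt(s_r^2/n_r + s_c^2/n_c) = sqrt(3.42952e-08 + 2.84444e-08) = sqrt(6.27396e-08) = 0.000250479
|mean_r - mean_c| = 0.000196667
t = 0.000196667 / 0.000250479 = 0.79

0.79


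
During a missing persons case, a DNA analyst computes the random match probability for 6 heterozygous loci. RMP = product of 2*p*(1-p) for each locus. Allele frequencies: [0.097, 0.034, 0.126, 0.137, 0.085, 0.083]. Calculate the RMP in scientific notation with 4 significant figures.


Computing RMP for 6 loci:
Locus 1: 2 * 0.097 * 0.903 = 0.175182
Locus 2: 2 * 0.034 * 0.966 = 0.065688
Locus 3: 2 * 0.126 * 0.874 = 0.220248
Locus 4: 2 * 0.137 * 0.863 = 0.236462
Locus 5: 2 * 0.085 * 0.915 = 0.15555
Locus 6: 2 * 0.083 * 0.917 = 0.152222
RMP = 1.419e-05

1.419e-05


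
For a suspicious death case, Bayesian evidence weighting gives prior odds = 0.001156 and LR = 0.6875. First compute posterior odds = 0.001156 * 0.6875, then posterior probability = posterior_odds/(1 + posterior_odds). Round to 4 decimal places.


Bayesian evidence evaluation:
Posterior odds = prior_odds * LR = 0.001156 * 0.6875 = 0.00079475
Posterior probability = posterior_odds / (1 + posterior_odds)
= 0.00079475 / (1 + 0.00079475)
= 0.00079475 / 1.00079475
= 0.0008

0.0008


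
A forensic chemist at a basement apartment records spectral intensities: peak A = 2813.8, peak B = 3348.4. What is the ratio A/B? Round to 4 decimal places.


Spectral peak ratio:
Peak A = 2813.8 counts
Peak B = 3348.4 counts
Ratio = 2813.8 / 3348.4 = 0.8403

0.8403


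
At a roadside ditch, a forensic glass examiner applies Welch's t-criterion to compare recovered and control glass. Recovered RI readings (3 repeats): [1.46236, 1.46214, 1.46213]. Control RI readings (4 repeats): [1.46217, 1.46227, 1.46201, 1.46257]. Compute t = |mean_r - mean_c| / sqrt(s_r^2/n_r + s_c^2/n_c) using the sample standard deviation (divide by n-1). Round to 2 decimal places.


Welch's t-criterion for glass RI comparison:
Recovered mean = sum / n_r = 4.38663 / 3 = 1.46221
Control mean = sum / n_c = 5.84902 / 4 = 1.462255
Recovered sample variance s_r^2 = 1.69e-08
Control sample variance s_c^2 = 5.55667e-08
Welch SE (unpooled) = sqrt(s_r^2/n_r + s_c^2/n_c) = sqrt(5.63333e-09 + 1.38917e-08) = sqrt(1.9525e-08) = 0.000139732
|mean_r - mean_c| = 4.5e-05
t = 4.5e-05 / 0.000139732 = 0.32

0.32


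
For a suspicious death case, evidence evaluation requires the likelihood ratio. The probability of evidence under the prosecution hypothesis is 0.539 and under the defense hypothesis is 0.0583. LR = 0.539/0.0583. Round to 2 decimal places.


Likelihood ratio calculation:
LR = P(E|Hp) / P(E|Hd)
LR = 0.539 / 0.0583
LR = 9.25

9.25


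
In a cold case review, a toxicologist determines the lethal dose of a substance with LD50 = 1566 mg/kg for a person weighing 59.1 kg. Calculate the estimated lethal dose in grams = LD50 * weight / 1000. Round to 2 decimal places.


Lethal dose calculation:
Lethal dose = LD50 * body_weight / 1000
= 1566 * 59.1 / 1000
= 92550.6 / 1000
= 92.55 g

92.55


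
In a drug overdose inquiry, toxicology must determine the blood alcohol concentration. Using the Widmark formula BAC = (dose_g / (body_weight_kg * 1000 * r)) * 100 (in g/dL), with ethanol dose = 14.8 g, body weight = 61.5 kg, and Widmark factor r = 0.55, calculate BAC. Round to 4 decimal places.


Applying the Widmark formula:
BAC = (dose_g / (body_wt * 1000 * r)) * 100
Denominator = 61.5 * 1000 * 0.55 = 33825
BAC = (14.8 / 33825) * 100
BAC = 0.0438 g/dL

0.0438


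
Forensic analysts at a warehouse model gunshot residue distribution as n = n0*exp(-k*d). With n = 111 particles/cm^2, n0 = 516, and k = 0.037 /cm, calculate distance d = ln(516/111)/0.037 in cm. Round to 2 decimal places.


GSR distance calculation:
n0/n = 516 / 111 = 4.648649
ln(n0/n) = 1.536577
d = 1.536577 / 0.037 = 41.53 cm

41.53


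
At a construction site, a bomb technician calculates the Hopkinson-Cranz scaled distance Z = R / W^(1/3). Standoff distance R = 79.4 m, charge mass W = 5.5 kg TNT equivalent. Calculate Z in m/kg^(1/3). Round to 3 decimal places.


Scaled distance calculation:
W^(1/3) = 5.5^(1/3) = 1.765174
Z = R / W^(1/3) = 79.4 / 1.765174
Z = 44.981 m/kg^(1/3)

44.981


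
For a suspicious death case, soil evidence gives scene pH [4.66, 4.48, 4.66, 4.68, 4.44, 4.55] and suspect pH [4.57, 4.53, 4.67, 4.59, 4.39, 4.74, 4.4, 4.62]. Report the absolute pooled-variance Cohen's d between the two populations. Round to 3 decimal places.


Pooled-variance Cohen's d for soil pH comparison:
Scene mean = 27.47 / 6 = 4.578333
Suspect mean = 36.51 / 8 = 4.56375
Scene sample variance s_s^2 = 0.010657
Suspect sample variance s_c^2 = 0.014913
Pooled variance = ((n_s-1)*s_s^2 + (n_c-1)*s_c^2) / (n_s + n_c - 2) = 0.013139
Pooled SD = sqrt(0.013139) = 0.114625
Mean difference = 0.014583
|d| = |0.014583| / 0.114625 = 0.127

0.127


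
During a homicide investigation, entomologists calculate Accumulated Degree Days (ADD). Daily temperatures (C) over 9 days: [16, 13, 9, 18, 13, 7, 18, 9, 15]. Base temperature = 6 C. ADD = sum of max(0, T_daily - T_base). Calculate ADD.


Computing ADD day by day:
Day 1: max(0, 16 - 6) = 10
Day 2: max(0, 13 - 6) = 7
Day 3: max(0, 9 - 6) = 3
Day 4: max(0, 18 - 6) = 12
Day 5: max(0, 13 - 6) = 7
Day 6: max(0, 7 - 6) = 1
Day 7: max(0, 18 - 6) = 12
Day 8: max(0, 9 - 6) = 3
Day 9: max(0, 15 - 6) = 9
Total ADD = 64

64


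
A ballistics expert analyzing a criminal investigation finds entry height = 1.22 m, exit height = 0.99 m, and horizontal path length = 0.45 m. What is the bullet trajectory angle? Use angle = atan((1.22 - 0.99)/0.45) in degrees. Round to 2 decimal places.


Bullet trajectory angle:
Height difference = 1.22 - 0.99 = 0.23 m
angle = atan(0.23 / 0.45)
angle = atan(0.511111)
angle = 27.07 degrees

27.07


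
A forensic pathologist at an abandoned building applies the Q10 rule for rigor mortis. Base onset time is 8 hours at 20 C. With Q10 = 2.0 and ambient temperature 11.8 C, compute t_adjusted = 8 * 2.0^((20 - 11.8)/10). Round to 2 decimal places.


Rigor mortis time adjustment:
Exponent = (T_ref - T_actual) / 10 = (20 - 11.8) / 10 = 0.82
Q10 factor = 2.0^0.82 = 1.76541
t_adjusted = 8 * 1.76541 = 14.12 hours

14.12


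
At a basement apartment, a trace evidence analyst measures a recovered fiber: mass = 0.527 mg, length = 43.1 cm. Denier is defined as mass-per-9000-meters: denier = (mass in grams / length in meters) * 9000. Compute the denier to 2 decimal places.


Denier calculation:
Mass in grams = 0.527 mg / 1000 = 0.000527 g
Length in meters = 43.1 cm / 100 = 0.431 m
Linear density = mass / length = 0.000527 / 0.431 = 0.00122274 g/m
Denier = (g/m) * 9000 = 0.00122274 * 9000 = 11.00

11.00


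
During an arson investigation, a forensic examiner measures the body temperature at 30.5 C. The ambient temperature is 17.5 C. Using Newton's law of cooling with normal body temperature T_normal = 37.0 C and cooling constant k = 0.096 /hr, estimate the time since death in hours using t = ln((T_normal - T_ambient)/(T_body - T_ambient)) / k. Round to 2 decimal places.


Using Newton's law of cooling:
t = ln((T_normal - T_ambient) / (T_body - T_ambient)) / k
T_normal - T_ambient = 19.5
T_body - T_ambient = 13.0
Ratio = 1.5
ln(ratio) = 0.405465
t = 0.405465 / 0.096 = 4.22 hours

4.22


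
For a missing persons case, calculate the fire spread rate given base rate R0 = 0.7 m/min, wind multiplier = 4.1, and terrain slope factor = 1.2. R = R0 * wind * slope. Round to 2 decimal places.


Fire spread rate calculation:
R = R0 * wind_factor * slope_factor
= 0.7 * 4.1 * 1.2
= 2.87 * 1.2
= 3.44 m/min

3.44


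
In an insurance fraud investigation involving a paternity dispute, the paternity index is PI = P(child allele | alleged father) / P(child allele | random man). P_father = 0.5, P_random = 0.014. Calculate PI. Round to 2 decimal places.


Paternity Index calculation:
PI = P(allele|father) / P(allele|random)
PI = 0.5 / 0.014
PI = 35.71

35.71


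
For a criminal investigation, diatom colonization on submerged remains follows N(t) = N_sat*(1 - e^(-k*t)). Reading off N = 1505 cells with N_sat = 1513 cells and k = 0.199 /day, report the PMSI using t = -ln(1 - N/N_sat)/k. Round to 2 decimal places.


PMSI from diatom colonization curve:
N / N_sat = 1505 / 1513 = 0.994712
1 - N/N_sat = 0.005288
ln(1 - N/N_sat) = -5.242315
t = -ln(1 - N/N_sat) / k = -(-5.242315) / 0.199 = 26.34 days

26.34


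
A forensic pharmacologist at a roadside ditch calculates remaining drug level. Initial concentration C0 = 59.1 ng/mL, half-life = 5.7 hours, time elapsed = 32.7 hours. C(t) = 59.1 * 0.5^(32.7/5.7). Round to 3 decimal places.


Drug concentration decay:
Number of half-lives = t / t_half = 32.7 / 5.7 = 5.736842
Decay factor = 0.5^5.736842 = 0.01875161
C(t) = 59.1 * 0.01875161 = 1.108 ng/mL

1.108


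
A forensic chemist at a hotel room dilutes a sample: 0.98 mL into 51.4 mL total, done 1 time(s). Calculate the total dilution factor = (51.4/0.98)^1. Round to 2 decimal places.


Dilution factor calculation:
Single dilution = V_total / V_sample = 51.4 / 0.98 ≈ 52.44898
Number of dilutions = 1
Total DF = (51.4 / 0.98)^1 (full precision, rounded at the end) = 52.45

52.45


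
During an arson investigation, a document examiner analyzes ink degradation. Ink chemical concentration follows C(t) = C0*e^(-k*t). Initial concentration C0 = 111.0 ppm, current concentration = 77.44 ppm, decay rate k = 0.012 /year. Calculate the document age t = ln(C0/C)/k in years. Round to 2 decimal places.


Document age estimation:
C0/C = 111.0 / 77.44 = 1.433368
ln(C0/C) = 0.360027
t = 0.360027 / 0.012 = 30.00 years

30.00


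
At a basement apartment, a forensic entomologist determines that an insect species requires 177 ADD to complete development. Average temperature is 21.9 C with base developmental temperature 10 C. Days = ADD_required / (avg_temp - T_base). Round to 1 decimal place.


Insect development time:
Effective temperature = avg_temp - T_base = 21.9 - 10 = 11.9 C
Days = ADD / effective_temp = 177 / 11.9 = 14.9 days

14.9


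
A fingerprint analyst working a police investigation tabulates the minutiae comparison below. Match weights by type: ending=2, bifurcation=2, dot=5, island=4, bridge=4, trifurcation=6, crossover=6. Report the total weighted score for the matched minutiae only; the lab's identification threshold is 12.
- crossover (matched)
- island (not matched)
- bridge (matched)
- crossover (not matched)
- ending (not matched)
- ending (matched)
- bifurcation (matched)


Weighted minutiae match score:
  crossover: matched, +6 (running total 6)
  island: not matched, +0
  bridge: matched, +4 (running total 10)
  crossover: not matched, +0
  ending: not matched, +0
  ending: matched, +2 (running total 12)
  bifurcation: matched, +2 (running total 14)
Total score = 14
Threshold = 12; verdict = identification

14


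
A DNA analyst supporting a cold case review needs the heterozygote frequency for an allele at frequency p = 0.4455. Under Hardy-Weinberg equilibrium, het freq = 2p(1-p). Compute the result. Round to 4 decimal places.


Hardy-Weinberg heterozygote frequency:
q = 1 - p = 1 - 0.4455 = 0.5545
2pq = 2 * 0.4455 * 0.5545 = 0.4941

0.4941


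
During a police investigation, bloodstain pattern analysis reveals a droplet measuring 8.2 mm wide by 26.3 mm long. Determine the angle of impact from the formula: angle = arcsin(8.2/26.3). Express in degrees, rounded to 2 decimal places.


Blood spatter impact angle calculation:
width / length = 8.2 / 26.3 = 0.311787
angle = arcsin(0.311787)
angle = 18.17 degrees

18.17


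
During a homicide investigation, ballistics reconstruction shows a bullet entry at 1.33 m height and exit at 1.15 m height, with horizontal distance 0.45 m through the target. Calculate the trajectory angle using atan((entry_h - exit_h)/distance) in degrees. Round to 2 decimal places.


Bullet trajectory angle:
Height difference = 1.33 - 1.15 = 0.18 m
angle = atan(0.18 / 0.45)
angle = atan(0.4)
angle = 21.80 degrees

21.80


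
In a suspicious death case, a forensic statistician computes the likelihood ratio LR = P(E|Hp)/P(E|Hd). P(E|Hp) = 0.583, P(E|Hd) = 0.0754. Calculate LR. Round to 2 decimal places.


Likelihood ratio calculation:
LR = P(E|Hp) / P(E|Hd)
LR = 0.583 / 0.0754
LR = 7.73

7.73


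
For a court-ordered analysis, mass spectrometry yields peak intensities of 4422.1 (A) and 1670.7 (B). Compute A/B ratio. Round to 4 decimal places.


Spectral peak ratio:
Peak A = 4422.1 counts
Peak B = 1670.7 counts
Ratio = 4422.1 / 1670.7 = 2.6469

2.6469


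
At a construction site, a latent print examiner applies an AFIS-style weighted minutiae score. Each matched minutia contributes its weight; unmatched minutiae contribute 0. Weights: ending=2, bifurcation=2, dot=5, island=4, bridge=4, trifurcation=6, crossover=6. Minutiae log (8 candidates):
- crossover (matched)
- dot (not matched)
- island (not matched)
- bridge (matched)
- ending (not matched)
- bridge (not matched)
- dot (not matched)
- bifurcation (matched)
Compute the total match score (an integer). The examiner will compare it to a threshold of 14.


Weighted minutiae match score:
  crossover: matched, +6 (running total 6)
  dot: not matched, +0
  island: not matched, +0
  bridge: matched, +4 (running total 10)
  ending: not matched, +0
  bridge: not matched, +0
  dot: not matched, +0
  bifurcation: matched, +2 (running total 12)
Total score = 12
Threshold = 14; verdict = inconclusive

12


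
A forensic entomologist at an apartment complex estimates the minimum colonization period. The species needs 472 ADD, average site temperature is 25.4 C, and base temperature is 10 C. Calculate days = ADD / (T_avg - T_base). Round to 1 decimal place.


Insect development time:
Effective temperature = avg_temp - T_base = 25.4 - 10 = 15.4 C
Days = ADD / effective_temp = 472 / 15.4 = 30.6 days

30.6


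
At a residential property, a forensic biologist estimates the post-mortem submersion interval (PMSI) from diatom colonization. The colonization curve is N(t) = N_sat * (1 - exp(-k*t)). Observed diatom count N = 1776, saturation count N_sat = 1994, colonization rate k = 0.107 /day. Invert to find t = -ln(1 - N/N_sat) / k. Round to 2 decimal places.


PMSI from diatom colonization curve:
N / N_sat = 1776 / 1994 = 0.890672
1 - N/N_sat = 0.109328
ln(1 - N/N_sat) = -2.213403
t = -ln(1 - N/N_sat) / k = -(-2.213403) / 0.107 = 20.69 days

20.69


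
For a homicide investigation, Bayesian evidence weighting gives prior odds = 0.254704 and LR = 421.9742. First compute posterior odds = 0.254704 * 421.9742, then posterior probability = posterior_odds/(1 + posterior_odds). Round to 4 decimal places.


Bayesian evidence evaluation:
Posterior odds = prior_odds * LR = 0.254704 * 421.9742 = 107.4785
Posterior probability = posterior_odds / (1 + posterior_odds)
= 107.4785 / (1 + 107.4785)
= 107.4785 / 108.4785
= 0.9908

0.9908


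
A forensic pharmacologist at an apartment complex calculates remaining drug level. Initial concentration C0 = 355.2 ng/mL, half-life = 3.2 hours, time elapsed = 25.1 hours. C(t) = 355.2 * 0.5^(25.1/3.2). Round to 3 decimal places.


Drug concentration decay:
Number of half-lives = t / t_half = 25.1 / 3.2 = 7.84375
Decay factor = 0.5^7.84375 = 0.00435307
C(t) = 355.2 * 0.00435307 = 1.546 ng/mL

1.546


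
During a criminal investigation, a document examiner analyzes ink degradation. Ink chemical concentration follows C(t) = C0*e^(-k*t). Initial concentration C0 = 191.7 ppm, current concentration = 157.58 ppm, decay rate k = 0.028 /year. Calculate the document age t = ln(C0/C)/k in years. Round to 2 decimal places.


Document age estimation:
C0/C = 191.7 / 157.58 = 1.216525
ln(C0/C) = 0.195998
t = 0.195998 / 0.028 = 7.00 years

7.00


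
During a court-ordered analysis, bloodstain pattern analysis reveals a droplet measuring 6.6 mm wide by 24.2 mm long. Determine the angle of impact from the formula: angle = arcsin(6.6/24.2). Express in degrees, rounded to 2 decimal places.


Blood spatter impact angle calculation:
width / length = 6.6 / 24.2 = 0.272727
angle = arcsin(0.272727)
angle = 15.83 degrees

15.83


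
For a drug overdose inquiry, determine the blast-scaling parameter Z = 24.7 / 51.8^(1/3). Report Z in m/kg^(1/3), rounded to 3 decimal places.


Scaled distance calculation:
W^(1/3) = 51.8^(1/3) = 3.72772
Z = R / W^(1/3) = 24.7 / 3.72772
Z = 6.626 m/kg^(1/3)

6.626


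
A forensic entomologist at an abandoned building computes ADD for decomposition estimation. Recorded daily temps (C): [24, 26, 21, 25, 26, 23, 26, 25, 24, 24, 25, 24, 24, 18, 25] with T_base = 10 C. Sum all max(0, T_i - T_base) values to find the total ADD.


Computing ADD day by day:
Day 1: max(0, 24 - 10) = 14
Day 2: max(0, 26 - 10) = 16
Day 3: max(0, 21 - 10) = 11
Day 4: max(0, 25 - 10) = 15
Day 5: max(0, 26 - 10) = 16
Day 6: max(0, 23 - 10) = 13
Day 7: max(0, 26 - 10) = 16
Day 8: max(0, 25 - 10) = 15
Day 9: max(0, 24 - 10) = 14
Day 10: max(0, 24 - 10) = 14
Day 11: max(0, 25 - 10) = 15
Day 12: max(0, 24 - 10) = 14
Day 13: max(0, 24 - 10) = 14
Day 14: max(0, 18 - 10) = 8
Day 15: max(0, 25 - 10) = 15
Total ADD = 210

210


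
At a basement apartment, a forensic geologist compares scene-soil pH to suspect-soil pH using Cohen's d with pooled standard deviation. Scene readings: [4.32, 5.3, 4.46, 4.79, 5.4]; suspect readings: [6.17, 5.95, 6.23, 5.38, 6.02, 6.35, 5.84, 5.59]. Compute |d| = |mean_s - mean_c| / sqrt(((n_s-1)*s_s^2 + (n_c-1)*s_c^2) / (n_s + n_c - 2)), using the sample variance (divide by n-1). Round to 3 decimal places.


Pooled-variance Cohen's d for soil pH comparison:
Scene mean = 24.27 / 5 = 4.854
Suspect mean = 47.53 / 8 = 5.94125
Scene sample variance s_s^2 = 0.23538
Suspect sample variance s_c^2 = 0.108241
Pooled variance = ((n_s-1)*s_s^2 + (n_c-1)*s_c^2) / (n_s + n_c - 2) = 0.154473
Pooled SD = sqrt(0.154473) = 0.393031
Mean difference = -1.08725
|d| = |-1.08725| / 0.393031 = 2.766

2.766


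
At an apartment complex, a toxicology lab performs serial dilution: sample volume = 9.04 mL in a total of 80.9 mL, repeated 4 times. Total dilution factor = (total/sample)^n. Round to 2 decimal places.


Dilution factor calculation:
Single dilution = V_total / V_sample = 80.9 / 9.04 ≈ 8.949115
Number of dilutions = 4
Total DF = (80.9 / 9.04)^4 (full precision, rounded at the end) = 6413.87

6413.87


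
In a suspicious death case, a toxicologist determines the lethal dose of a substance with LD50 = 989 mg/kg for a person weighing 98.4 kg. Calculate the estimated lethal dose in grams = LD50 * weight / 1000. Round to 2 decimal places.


Lethal dose calculation:
Lethal dose = LD50 * body_weight / 1000
= 989 * 98.4 / 1000
= 97317.6 / 1000
= 97.32 g

97.32


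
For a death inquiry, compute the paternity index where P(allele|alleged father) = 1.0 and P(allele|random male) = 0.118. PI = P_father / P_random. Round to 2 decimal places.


Paternity Index calculation:
PI = P(allele|father) / P(allele|random)
PI = 1.0 / 0.118
PI = 8.47

8.47


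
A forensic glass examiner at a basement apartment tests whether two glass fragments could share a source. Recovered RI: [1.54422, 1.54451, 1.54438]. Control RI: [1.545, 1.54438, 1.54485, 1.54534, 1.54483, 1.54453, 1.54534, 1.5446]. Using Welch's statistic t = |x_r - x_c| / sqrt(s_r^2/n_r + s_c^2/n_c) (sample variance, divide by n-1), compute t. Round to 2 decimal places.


Welch's t-criterion for glass RI comparison:
Recovered mean = sum / n_r = 4.63311 / 3 = 1.54437
Control mean = sum / n_c = 12.35887 / 8 = 1.5448587
Recovered sample variance s_r^2 = 2.11e-08
Control sample variance s_c^2 = 1.26898e-07
Welch SE (unpooled) = sqrt(s_r^2/n_r + s_c^2/n_c) = sqrt(7.03333e-09 + 1.58623e-08) = sqrt(2.28956e-08) = 0.000151313
|mean_r - mean_c| = 0.00048875
t = 0.00048875 / 0.000151313 = 3.23

3.23


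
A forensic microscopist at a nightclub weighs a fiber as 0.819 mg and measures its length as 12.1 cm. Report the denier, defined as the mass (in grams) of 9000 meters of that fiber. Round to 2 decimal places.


Denier calculation:
Mass in grams = 0.819 mg / 1000 = 0.000819 g
Length in meters = 12.1 cm / 100 = 0.121 m
Linear density = mass / length = 0.000819 / 0.121 = 0.0067686 g/m
Denier = (g/m) * 9000 = 0.0067686 * 9000 = 60.92

60.92


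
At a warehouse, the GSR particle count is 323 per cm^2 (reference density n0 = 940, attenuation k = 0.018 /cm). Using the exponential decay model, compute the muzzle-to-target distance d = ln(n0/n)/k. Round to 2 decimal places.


GSR distance calculation:
n0/n = 940 / 323 = 2.910217
ln(n0/n) = 1.068228
d = 1.068228 / 0.018 = 59.35 cm

59.35


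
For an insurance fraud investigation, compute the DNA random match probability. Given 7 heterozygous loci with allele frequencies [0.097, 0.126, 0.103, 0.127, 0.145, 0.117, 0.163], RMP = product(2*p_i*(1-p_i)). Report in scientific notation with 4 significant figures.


Computing RMP for 7 loci:
Locus 1: 2 * 0.097 * 0.903 = 0.175182
Locus 2: 2 * 0.126 * 0.874 = 0.220248
Locus 3: 2 * 0.103 * 0.897 = 0.184782
Locus 4: 2 * 0.127 * 0.873 = 0.221742
Locus 5: 2 * 0.145 * 0.855 = 0.24795
Locus 6: 2 * 0.117 * 0.883 = 0.206622
Locus 7: 2 * 0.163 * 0.837 = 0.272862
RMP = 2.210e-05

2.210e-05


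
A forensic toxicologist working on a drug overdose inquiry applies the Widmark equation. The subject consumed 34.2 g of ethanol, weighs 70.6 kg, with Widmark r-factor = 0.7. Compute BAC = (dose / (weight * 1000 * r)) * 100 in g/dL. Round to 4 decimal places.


Applying the Widmark formula:
BAC = (dose_g / (body_wt * 1000 * r)) * 100
Denominator = 70.6 * 1000 * 0.7 = 49420
BAC = (34.2 / 49420) * 100
BAC = 0.0692 g/dL

0.0692


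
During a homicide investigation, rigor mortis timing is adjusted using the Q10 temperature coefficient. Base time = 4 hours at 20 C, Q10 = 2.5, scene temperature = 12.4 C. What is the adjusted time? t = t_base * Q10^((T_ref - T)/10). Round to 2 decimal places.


Rigor mortis time adjustment:
Exponent = (T_ref - T_actual) / 10 = (20 - 12.4) / 10 = 0.76
Q10 factor = 2.5^0.76 = 2.00648
t_adjusted = 4 * 2.00648 = 8.03 hours

8.03


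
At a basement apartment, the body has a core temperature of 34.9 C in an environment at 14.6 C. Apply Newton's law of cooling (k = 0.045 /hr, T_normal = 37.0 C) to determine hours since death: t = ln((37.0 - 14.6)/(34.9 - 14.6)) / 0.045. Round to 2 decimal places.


Using Newton's law of cooling:
t = ln((T_normal - T_ambient) / (T_body - T_ambient)) / k
T_normal - T_ambient = 22.4
T_body - T_ambient = 20.3
Ratio = 1.103448
ln(ratio) = 0.09844
t = 0.09844 / 0.045 = 2.19 hours

2.19


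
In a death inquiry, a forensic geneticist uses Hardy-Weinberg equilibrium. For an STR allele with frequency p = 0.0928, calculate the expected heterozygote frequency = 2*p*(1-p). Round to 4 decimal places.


Hardy-Weinberg heterozygote frequency:
q = 1 - p = 1 - 0.0928 = 0.9072
2pq = 2 * 0.0928 * 0.9072 = 0.1684

0.1684


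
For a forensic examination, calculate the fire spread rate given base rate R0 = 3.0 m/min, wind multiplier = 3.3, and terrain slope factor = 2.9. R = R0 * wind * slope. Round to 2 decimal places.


Fire spread rate calculation:
R = R0 * wind_factor * slope_factor
= 3.0 * 3.3 * 2.9
= 9.9 * 2.9
= 28.71 m/min

28.71


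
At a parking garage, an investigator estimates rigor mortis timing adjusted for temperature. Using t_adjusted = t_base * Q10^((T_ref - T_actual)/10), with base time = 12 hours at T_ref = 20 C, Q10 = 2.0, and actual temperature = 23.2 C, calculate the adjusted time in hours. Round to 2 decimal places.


Rigor mortis time adjustment:
Exponent = (T_ref - T_actual) / 10 = (20 - 23.2) / 10 = -0.32
Q10 factor = 2.0^-0.32 = 0.80107
t_adjusted = 12 * 0.80107 = 9.61 hours

9.61


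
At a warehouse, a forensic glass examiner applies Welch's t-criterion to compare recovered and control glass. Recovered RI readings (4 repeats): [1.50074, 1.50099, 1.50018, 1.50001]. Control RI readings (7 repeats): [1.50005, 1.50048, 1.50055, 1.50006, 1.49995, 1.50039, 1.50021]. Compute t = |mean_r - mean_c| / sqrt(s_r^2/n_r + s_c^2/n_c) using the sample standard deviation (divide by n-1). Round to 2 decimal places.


Welch's t-criterion for glass RI comparison:
Recovered mean = sum / n_r = 6.00192 / 4 = 1.50048
Control mean = sum / n_c = 10.50169 / 7 = 1.5002414
Recovered sample variance s_r^2 = 2.12867e-07
Control sample variance s_c^2 = 5.49476e-08
Welch SE (unpooled) = sqrt(s_r^2/n_r + s_c^2/n_c) = sqrt(5.32167e-08 + 7.84966e-09) = sqrt(6.10664e-08) = 0.000247116
|mean_r - mean_c| = 0.000238571
t = 0.000238571 / 0.000247116 = 0.97

0.97


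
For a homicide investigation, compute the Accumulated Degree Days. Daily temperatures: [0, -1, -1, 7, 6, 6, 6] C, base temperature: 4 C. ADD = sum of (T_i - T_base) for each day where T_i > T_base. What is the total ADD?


Computing ADD day by day:
Day 1: max(0, 0 - 4) = 0
Day 2: max(0, -1 - 4) = 0
Day 3: max(0, -1 - 4) = 0
Day 4: max(0, 7 - 4) = 3
Day 5: max(0, 6 - 4) = 2
Day 6: max(0, 6 - 4) = 2
Day 7: max(0, 6 - 4) = 2
Total ADD = 9

9


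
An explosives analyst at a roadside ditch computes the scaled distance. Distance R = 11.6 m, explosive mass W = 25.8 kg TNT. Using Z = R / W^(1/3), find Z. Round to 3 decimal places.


Scaled distance calculation:
W^(1/3) = 25.8^(1/3) = 2.95488
Z = R / W^(1/3) = 11.6 / 2.95488
Z = 3.926 m/kg^(1/3)

3.926


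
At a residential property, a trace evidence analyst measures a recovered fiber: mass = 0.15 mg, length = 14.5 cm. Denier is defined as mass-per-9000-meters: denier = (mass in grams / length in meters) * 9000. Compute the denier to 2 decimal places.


Denier calculation:
Mass in grams = 0.15 mg / 1000 = 0.00015 g
Length in meters = 14.5 cm / 100 = 0.145 m
Linear density = mass / length = 0.00015 / 0.145 = 0.00103448 g/m
Denier = (g/m) * 9000 = 0.00103448 * 9000 = 9.31

9.31


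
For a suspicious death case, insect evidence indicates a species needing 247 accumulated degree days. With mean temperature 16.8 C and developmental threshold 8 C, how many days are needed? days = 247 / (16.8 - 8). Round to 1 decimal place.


Insect development time:
Effective temperature = avg_temp - T_base = 16.8 - 8 = 8.8 C
Days = ADD / effective_temp = 247 / 8.8 = 28.1 days

28.1


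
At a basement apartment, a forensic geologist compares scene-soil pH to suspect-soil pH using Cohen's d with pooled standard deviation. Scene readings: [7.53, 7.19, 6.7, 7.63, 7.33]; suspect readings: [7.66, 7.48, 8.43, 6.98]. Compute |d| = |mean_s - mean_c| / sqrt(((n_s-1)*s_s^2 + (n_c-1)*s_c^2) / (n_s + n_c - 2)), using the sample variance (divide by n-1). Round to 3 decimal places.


Pooled-variance Cohen's d for soil pH comparison:
Scene mean = 36.38 / 5 = 7.276
Suspect mean = 30.55 / 4 = 7.6375
Scene sample variance s_s^2 = 0.13298
Suspect sample variance s_c^2 = 0.361892
Pooled variance = ((n_s-1)*s_s^2 + (n_c-1)*s_c^2) / (n_s + n_c - 2) = 0.231085
Pooled SD = sqrt(0.231085) = 0.480713
Mean difference = -0.3615
|d| = |-0.3615| / 0.480713 = 0.752

0.752


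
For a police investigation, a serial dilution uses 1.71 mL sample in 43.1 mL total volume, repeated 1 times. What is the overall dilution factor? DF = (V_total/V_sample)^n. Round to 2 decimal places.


Dilution factor calculation:
Single dilution = V_total / V_sample = 43.1 / 1.71 ≈ 25.204678
Number of dilutions = 1
Total DF = (43.1 / 1.71)^1 (full precision, rounded at the end) = 25.20

25.20


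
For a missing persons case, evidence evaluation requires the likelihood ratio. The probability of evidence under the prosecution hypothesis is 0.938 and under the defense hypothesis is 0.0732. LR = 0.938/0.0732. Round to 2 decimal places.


Likelihood ratio calculation:
LR = P(E|Hp) / P(E|Hd)
LR = 0.938 / 0.0732
LR = 12.81

12.81


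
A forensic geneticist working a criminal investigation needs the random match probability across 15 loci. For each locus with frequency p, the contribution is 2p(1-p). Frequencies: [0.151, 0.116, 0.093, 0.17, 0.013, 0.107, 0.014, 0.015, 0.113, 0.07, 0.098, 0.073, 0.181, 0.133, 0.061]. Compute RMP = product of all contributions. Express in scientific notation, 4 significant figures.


Computing RMP for 15 loci:
Locus 1: 2 * 0.151 * 0.849 = 0.256398
Locus 2: 2 * 0.116 * 0.884 = 0.205088
Locus 3: 2 * 0.093 * 0.907 = 0.168702
Locus 4: 2 * 0.17 * 0.83 = 0.2822
Locus 5: 2 * 0.013 * 0.987 = 0.025662
Locus 6: 2 * 0.107 * 0.893 = 0.191102
Locus 7: 2 * 0.014 * 0.986 = 0.027608
Locus 8: 2 * 0.015 * 0.985 = 0.02955
Locus 9: 2 * 0.113 * 0.887 = 0.200462
Locus 10: 2 * 0.07 * 0.93 = 0.1302
Locus 11: 2 * 0.098 * 0.902 = 0.176792
Locus 12: 2 * 0.073 * 0.927 = 0.135342
Locus 13: 2 * 0.181 * 0.819 = 0.296478
Locus 14: 2 * 0.133 * 0.867 = 0.230622
Locus 15: 2 * 0.061 * 0.939 = 0.114558
RMP = 4.899e-14

4.899e-14
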